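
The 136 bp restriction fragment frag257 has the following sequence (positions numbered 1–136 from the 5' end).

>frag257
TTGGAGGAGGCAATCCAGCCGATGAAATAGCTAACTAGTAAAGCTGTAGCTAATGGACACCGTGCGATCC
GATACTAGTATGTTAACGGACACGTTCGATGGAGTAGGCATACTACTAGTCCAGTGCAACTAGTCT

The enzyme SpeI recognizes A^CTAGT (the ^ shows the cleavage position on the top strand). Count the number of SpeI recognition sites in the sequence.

ACTAGT occurs starting at positions 34, 74, 115, 129.
SpeI cuts at 4 sites.

4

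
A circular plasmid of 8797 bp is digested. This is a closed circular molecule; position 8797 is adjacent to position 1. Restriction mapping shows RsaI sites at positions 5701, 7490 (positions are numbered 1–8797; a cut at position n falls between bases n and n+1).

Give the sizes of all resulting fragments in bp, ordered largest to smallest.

Circular molecule, 2 cuts → 2 fragments:
  7490 − 5701 = 1789 bp
  wrap: 8797 − 7490 + 5701 = 7008 bp
Sorted largest to smallest: 7008, 1789 bp.

7008, 1789 bp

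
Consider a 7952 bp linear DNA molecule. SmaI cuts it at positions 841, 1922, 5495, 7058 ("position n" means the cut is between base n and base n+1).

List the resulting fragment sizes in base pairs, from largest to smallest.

3573, 1563, 1081, 894, 841 bp

Linear molecule, 4 cuts → 5 fragments:
  841 − 0 = 841 bp
  1922 − 841 = 1081 bp
  5495 − 1922 = 3573 bp
  7058 − 5495 = 1563 bp
  7952 − 7058 = 894 bp
Sorted largest to smallest: 3573, 1563, 1081, 894, 841 bp.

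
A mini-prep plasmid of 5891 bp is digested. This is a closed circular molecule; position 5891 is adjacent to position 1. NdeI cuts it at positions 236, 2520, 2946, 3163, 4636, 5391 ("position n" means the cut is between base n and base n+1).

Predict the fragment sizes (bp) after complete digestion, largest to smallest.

Circular molecule, 6 cuts → 6 fragments:
  2520 − 236 = 2284 bp
  2946 − 2520 = 426 bp
  3163 − 2946 = 217 bp
  4636 − 3163 = 1473 bp
  5391 − 4636 = 755 bp
  wrap: 5891 − 5391 + 236 = 736 bp
Sorted largest to smallest: 2284, 1473, 755, 736, 426, 217 bp.

2284, 1473, 755, 736, 426, 217 bp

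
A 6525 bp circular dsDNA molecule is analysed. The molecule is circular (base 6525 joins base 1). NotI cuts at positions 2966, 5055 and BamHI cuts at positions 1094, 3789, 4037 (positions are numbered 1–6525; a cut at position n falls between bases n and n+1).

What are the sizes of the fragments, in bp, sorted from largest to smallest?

Combined cut positions (sorted): 1094, 2966, 3789, 4037, 5055.
Circular molecule, 5 cuts → 5 fragments:
  2966 − 1094 = 1872 bp
  3789 − 2966 = 823 bp
  4037 − 3789 = 248 bp
  5055 − 4037 = 1018 bp
  wrap: 6525 − 5055 + 1094 = 2564 bp
Sorted largest to smallest: 2564, 1872, 1018, 823, 248 bp.

2564, 1872, 1018, 823, 248 bp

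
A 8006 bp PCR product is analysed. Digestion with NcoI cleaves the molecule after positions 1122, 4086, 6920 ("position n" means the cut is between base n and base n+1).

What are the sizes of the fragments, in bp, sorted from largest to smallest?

2964, 2834, 1122, 1086 bp

Linear molecule, 3 cuts → 4 fragments:
  1122 − 0 = 1122 bp
  4086 − 1122 = 2964 bp
  6920 − 4086 = 2834 bp
  8006 − 6920 = 1086 bp
Sorted largest to smallest: 2964, 2834, 1122, 1086 bp.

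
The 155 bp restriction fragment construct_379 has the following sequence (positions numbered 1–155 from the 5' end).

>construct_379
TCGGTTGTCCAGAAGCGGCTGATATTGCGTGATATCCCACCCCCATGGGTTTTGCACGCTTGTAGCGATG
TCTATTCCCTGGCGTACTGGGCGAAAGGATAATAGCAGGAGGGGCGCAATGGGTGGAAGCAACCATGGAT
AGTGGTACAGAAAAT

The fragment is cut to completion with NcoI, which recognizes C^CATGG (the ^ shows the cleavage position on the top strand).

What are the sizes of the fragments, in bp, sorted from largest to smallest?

NcoI sites (CCATGG) start at positions 43, 133.
NcoI cuts after the first base of each site, so after positions 43, 133.
Linear molecule, 2 cuts → 3 fragments:
  1–43 → 43 bp
  44–133 → 90 bp
  134–155 → 22 bp
Sorted largest to smallest: 90, 43, 22 bp.

90, 43, 22 bp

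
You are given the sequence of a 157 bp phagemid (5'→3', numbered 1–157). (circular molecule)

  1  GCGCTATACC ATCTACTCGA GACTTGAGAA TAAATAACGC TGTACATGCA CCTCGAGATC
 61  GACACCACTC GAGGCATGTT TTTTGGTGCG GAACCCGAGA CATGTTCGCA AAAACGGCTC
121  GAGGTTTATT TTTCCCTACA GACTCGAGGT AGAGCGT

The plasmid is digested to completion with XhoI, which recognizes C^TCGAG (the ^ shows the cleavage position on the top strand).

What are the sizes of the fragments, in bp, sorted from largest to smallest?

50, 36, 30, 25, 16 bp

XhoI sites (CTCGAG) start at positions 16, 52, 68, 118, 143.
XhoI cuts after the first base of each site, so after positions 16, 52, 68, 118, 143.
Circular molecule, 5 cuts → 5 fragments:
  17–52 → 36 bp
  53–68 → 16 bp
  69–118 → 50 bp
  119–143 → 25 bp
  144–157 then 1–16 → 14 + 16 = 30 bp
Sorted largest to smallest: 50, 36, 30, 25, 16 bp.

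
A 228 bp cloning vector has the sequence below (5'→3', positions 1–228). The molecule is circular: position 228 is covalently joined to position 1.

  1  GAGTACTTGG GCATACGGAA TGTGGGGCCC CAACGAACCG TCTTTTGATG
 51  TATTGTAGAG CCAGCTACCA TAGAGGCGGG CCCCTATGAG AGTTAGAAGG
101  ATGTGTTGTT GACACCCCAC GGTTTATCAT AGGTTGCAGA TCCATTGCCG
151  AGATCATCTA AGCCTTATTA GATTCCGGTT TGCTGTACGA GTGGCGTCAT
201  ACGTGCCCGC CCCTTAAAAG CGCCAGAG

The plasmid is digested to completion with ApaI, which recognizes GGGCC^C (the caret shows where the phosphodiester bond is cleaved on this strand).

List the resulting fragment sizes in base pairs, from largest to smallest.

ApaI sites (GGGCCC) start at positions 25, 78.
ApaI cuts after base 5 of each site (before the last base), so after positions 29, 82.
Circular molecule, 2 cuts → 2 fragments:
  30–82 → 53 bp
  83–228 then 1–29 → 146 + 29 = 175 bp
Sorted largest to smallest: 175, 53 bp.

175, 53 bp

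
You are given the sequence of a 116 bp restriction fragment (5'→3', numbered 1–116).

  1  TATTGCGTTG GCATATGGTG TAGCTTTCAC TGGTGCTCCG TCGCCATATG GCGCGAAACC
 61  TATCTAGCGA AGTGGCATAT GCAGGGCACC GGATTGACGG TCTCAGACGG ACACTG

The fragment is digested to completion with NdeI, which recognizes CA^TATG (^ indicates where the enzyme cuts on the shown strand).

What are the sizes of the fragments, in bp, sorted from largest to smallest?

NdeI sites (CATATG) start at positions 12, 45, 76.
NdeI cuts after base 2 of each site, so after positions 13, 46, 77.
Linear molecule, 3 cuts → 4 fragments:
  1–13 → 13 bp
  14–46 → 33 bp
  47–77 → 31 bp
  78–116 → 39 bp
Sorted largest to smallest: 39, 33, 31, 13 bp.

39, 33, 31, 13 bp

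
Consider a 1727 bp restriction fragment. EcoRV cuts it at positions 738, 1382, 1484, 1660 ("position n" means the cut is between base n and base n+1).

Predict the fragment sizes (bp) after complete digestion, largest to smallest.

Linear molecule, 4 cuts → 5 fragments:
  738 − 0 = 738 bp
  1382 − 738 = 644 bp
  1484 − 1382 = 102 bp
  1660 − 1484 = 176 bp
  1727 − 1660 = 67 bp
Sorted largest to smallest: 738, 644, 176, 102, 67 bp.

738, 644, 176, 102, 67 bp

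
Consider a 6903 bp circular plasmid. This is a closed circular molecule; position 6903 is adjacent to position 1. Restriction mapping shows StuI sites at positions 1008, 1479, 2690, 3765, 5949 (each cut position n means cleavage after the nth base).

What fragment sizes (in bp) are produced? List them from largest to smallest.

Circular molecule, 5 cuts → 5 fragments:
  1479 − 1008 = 471 bp
  2690 − 1479 = 1211 bp
  3765 − 2690 = 1075 bp
  5949 − 3765 = 2184 bp
  wrap: 6903 − 5949 + 1008 = 1962 bp
Sorted largest to smallest: 2184, 1962, 1211, 1075, 471 bp.

2184, 1962, 1211, 1075, 471 bp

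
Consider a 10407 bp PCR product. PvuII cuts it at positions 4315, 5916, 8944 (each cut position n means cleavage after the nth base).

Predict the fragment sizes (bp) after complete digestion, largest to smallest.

Linear molecule, 3 cuts → 4 fragments:
  4315 − 0 = 4315 bp
  5916 − 4315 = 1601 bp
  8944 − 5916 = 3028 bp
  10407 − 8944 = 1463 bp
Sorted largest to smallest: 4315, 3028, 1601, 1463 bp.

4315, 3028, 1601, 1463 bp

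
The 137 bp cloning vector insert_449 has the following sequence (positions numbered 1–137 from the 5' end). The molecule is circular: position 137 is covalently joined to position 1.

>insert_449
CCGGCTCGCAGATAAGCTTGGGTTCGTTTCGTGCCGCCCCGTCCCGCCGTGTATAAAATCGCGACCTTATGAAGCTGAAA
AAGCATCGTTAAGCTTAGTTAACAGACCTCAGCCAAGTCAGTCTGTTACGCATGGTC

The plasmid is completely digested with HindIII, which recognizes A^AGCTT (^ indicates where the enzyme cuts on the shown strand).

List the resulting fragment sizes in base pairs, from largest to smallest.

HindIII sites (AAGCTT) start at positions 14, 91.
HindIII cuts after the first base of each site, so after positions 14, 91.
Circular molecule, 2 cuts → 2 fragments:
  15–91 → 77 bp
  92–137 then 1–14 → 46 + 14 = 60 bp
Sorted largest to smallest: 77, 60 bp.

77, 60 bp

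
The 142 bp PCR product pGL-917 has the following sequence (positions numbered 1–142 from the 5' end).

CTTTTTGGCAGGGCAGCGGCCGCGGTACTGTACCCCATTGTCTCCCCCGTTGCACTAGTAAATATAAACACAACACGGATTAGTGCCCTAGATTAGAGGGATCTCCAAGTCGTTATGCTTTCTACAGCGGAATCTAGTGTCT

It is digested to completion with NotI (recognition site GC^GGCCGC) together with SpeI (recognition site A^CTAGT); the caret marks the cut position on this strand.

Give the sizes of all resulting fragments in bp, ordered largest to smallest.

88, 37, 17 bp

The NotI site (GCGGCCGC) starts at position 16.
NotI cuts after base 2 of each site, so after position 17.
The SpeI site (ACTAGT) starts at position 54.
SpeI cuts after the first base of each site, so after position 54.
Combined cut positions: 17, 54.
Linear molecule, 2 cuts → 3 fragments:
  1–17 → 17 bp
  18–54 → 37 bp
  55–142 → 88 bp
Sorted largest to smallest: 88, 37, 17 bp.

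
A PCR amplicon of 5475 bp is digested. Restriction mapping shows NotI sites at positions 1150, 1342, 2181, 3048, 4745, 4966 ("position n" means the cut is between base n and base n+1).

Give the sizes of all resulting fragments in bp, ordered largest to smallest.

Linear molecule, 6 cuts → 7 fragments:
  1150 − 0 = 1150 bp
  1342 − 1150 = 192 bp
  2181 − 1342 = 839 bp
  3048 − 2181 = 867 bp
  4745 − 3048 = 1697 bp
  4966 − 4745 = 221 bp
  5475 − 4966 = 509 bp
Sorted largest to smallest: 1697, 1150, 867, 839, 509, 221, 192 bp.

1697, 1150, 867, 839, 509, 221, 192 bp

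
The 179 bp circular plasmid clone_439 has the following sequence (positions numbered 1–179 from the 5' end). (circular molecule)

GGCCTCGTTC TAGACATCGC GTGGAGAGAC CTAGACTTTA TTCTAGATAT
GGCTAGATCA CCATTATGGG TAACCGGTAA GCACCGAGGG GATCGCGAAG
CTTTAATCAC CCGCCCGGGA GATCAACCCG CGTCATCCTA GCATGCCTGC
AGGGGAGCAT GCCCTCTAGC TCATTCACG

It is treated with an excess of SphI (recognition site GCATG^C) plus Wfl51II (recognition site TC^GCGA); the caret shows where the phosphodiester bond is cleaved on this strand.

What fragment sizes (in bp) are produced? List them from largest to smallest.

112, 51, 16 bp

SphI sites (GCATGC) start at positions 141, 157.
SphI cuts after base 5 of each site (before the last base), so after positions 145, 161.
The Wfl51II site (TCGCGA) starts at position 93.
Wfl51II cuts after base 2 of each site, so after position 94.
Combined cut positions: 94, 145, 161.
Circular molecule, 3 cuts → 3 fragments:
  95–145 → 51 bp
  146–161 → 16 bp
  162–179 then 1–94 → 18 + 94 = 112 bp
Sorted largest to smallest: 112, 51, 16 bp.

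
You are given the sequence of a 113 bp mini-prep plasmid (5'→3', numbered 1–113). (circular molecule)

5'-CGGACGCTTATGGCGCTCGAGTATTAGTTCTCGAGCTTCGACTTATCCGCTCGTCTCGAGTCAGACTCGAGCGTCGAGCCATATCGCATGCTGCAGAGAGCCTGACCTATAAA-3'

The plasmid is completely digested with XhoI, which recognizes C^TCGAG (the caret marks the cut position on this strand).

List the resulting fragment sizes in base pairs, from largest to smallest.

63, 25, 14, 11 bp

XhoI sites (CTCGAG) start at positions 16, 30, 55, 66.
XhoI cuts after the first base of each site, so after positions 16, 30, 55, 66.
Circular molecule, 4 cuts → 4 fragments:
  17–30 → 14 bp
  31–55 → 25 bp
  56–66 → 11 bp
  67–113 then 1–16 → 47 + 16 = 63 bp
Sorted largest to smallest: 63, 25, 14, 11 bp.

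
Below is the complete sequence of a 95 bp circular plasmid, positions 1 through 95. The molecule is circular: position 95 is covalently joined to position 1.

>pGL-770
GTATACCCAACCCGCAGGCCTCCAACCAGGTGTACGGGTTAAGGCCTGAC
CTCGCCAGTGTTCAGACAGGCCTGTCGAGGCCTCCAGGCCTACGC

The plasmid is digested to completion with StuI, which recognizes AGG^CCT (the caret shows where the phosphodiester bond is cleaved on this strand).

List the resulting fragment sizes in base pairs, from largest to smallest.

26, 26, 25, 10, 8 bp

StuI sites (AGGCCT) start at positions 16, 42, 68, 78, 86.
StuI cuts after base 3 of each site, so after positions 18, 44, 70, 80, 88.
Circular molecule, 5 cuts → 5 fragments:
  19–44 → 26 bp
  45–70 → 26 bp
  71–80 → 10 bp
  81–88 → 8 bp
  89–95 then 1–18 → 7 + 18 = 25 bp
Sorted largest to smallest: 26, 26, 25, 10, 8 bp.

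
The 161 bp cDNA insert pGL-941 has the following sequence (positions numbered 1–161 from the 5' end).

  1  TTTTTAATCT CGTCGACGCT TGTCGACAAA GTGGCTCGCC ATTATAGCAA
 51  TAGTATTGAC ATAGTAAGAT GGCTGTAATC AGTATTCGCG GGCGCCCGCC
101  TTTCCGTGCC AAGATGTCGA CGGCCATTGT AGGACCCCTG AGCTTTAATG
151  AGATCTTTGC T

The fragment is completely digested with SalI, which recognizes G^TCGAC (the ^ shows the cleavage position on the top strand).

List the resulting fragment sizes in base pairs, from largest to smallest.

SalI sites (GTCGAC) start at positions 12, 22, 116.
SalI cuts after the first base of each site, so after positions 12, 22, 116.
Linear molecule, 3 cuts → 4 fragments:
  1–12 → 12 bp
  13–22 → 10 bp
  23–116 → 94 bp
  117–161 → 45 bp
Sorted largest to smallest: 94, 45, 12, 10 bp.

94, 45, 12, 10 bp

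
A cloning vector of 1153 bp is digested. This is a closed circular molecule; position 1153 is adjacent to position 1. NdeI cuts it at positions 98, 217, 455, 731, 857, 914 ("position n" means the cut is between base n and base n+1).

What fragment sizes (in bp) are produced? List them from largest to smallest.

Circular molecule, 6 cuts → 6 fragments:
  217 − 98 = 119 bp
  455 − 217 = 238 bp
  731 − 455 = 276 bp
  857 − 731 = 126 bp
  914 − 857 = 57 bp
  wrap: 1153 − 914 + 98 = 337 bp
Sorted largest to smallest: 337, 276, 238, 126, 119, 57 bp.

337, 276, 238, 126, 119, 57 bp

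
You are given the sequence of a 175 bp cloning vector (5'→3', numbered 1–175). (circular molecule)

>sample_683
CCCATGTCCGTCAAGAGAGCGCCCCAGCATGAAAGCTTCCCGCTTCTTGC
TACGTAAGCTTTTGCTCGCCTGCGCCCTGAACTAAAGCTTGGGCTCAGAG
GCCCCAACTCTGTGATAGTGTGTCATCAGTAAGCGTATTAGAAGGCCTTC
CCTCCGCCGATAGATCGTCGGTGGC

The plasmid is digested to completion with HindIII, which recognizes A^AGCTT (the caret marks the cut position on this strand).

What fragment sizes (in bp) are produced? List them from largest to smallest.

HindIII sites (AAGCTT) start at positions 33, 56, 85.
HindIII cuts after the first base of each site, so after positions 33, 56, 85.
Circular molecule, 3 cuts → 3 fragments:
  34–56 → 23 bp
  57–85 → 29 bp
  86–175 then 1–33 → 90 + 33 = 123 bp
Sorted largest to smallest: 123, 29, 23 bp.

123, 29, 23 bp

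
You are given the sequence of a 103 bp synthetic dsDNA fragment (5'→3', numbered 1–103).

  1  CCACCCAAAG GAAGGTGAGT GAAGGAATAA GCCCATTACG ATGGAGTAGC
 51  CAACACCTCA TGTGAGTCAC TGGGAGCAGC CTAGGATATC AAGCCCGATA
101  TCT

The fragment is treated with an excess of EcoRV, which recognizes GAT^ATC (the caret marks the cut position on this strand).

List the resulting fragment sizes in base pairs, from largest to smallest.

EcoRV sites (GATATC) start at positions 85, 97.
EcoRV cuts after base 3 of each site, so after positions 87, 99.
Linear molecule, 2 cuts → 3 fragments:
  1–87 → 87 bp
  88–99 → 12 bp
  100–103 → 4 bp
Sorted largest to smallest: 87, 12, 4 bp.

87, 12, 4 bp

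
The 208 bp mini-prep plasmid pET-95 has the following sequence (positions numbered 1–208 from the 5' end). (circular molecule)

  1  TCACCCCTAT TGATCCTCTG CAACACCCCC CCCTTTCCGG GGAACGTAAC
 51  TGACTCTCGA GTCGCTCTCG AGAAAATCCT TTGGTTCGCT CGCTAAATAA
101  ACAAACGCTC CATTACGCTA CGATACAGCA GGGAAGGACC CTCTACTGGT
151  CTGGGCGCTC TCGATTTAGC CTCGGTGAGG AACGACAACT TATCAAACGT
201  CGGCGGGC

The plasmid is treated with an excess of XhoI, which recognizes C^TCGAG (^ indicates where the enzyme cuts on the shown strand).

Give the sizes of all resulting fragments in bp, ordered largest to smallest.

197, 11 bp

XhoI sites (CTCGAG) start at positions 56, 67.
XhoI cuts after the first base of each site, so after positions 56, 67.
Circular molecule, 2 cuts → 2 fragments:
  57–67 → 11 bp
  68–208 then 1–56 → 141 + 56 = 197 bp
Sorted largest to smallest: 197, 11 bp.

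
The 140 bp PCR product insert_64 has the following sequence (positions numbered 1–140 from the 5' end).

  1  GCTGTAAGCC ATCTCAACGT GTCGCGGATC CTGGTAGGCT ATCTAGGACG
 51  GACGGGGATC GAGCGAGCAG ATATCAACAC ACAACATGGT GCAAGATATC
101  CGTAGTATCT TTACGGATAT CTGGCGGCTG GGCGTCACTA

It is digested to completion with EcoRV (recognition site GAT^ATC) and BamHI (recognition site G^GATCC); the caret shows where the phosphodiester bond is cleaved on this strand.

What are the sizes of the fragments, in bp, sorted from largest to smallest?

46, 26, 25, 22, 21 bp

EcoRV sites (GATATC) start at positions 70, 95, 116.
EcoRV cuts after base 3 of each site, so after positions 72, 97, 118.
The BamHI site (GGATCC) starts at position 26.
BamHI cuts after the first base of each site, so after position 26.
Combined cut positions: 26, 72, 97, 118.
Linear molecule, 4 cuts → 5 fragments:
  1–26 → 26 bp
  27–72 → 46 bp
  73–97 → 25 bp
  98–118 → 21 bp
  119–140 → 22 bp
Sorted largest to smallest: 46, 26, 25, 22, 21 bp.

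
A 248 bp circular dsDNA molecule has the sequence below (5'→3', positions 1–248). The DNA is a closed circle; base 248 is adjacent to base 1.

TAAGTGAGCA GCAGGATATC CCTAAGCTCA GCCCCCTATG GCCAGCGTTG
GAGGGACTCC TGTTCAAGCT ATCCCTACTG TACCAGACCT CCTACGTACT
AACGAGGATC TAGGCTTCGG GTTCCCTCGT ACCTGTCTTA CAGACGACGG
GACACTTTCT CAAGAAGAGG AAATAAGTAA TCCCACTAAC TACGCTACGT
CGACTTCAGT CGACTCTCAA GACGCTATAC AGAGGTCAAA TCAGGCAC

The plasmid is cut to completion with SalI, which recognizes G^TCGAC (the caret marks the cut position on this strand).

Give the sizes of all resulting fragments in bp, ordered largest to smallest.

238, 10 bp

SalI sites (GTCGAC) start at positions 199, 209.
SalI cuts after the first base of each site, so after positions 199, 209.
Circular molecule, 2 cuts → 2 fragments:
  200–209 → 10 bp
  210–248 then 1–199 → 39 + 199 = 238 bp
Sorted largest to smallest: 238, 10 bp.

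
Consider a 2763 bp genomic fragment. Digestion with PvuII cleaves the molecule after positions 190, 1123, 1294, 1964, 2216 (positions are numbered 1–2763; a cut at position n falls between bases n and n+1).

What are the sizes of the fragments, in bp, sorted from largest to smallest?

933, 670, 547, 252, 190, 171 bp

Linear molecule, 5 cuts → 6 fragments:
  190 − 0 = 190 bp
  1123 − 190 = 933 bp
  1294 − 1123 = 171 bp
  1964 − 1294 = 670 bp
  2216 − 1964 = 252 bp
  2763 − 2216 = 547 bp
Sorted largest to smallest: 933, 670, 547, 252, 190, 171 bp.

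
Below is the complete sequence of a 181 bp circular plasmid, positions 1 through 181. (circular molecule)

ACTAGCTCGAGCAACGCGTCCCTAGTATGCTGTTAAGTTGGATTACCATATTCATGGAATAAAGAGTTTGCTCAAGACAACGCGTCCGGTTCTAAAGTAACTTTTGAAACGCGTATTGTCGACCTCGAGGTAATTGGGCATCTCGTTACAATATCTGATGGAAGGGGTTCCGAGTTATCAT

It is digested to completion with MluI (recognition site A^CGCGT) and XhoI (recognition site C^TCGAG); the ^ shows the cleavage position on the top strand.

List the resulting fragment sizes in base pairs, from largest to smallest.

66, 63, 29, 15, 8 bp

MluI sites (ACGCGT) start at positions 14, 80, 109.
MluI cuts after the first base of each site, so after positions 14, 80, 109.
XhoI sites (CTCGAG) start at positions 6, 124.
XhoI cuts after the first base of each site, so after positions 6, 124.
Combined cut positions: 6, 14, 80, 109, 124.
Circular molecule, 5 cuts → 5 fragments:
  7–14 → 8 bp
  15–80 → 66 bp
  81–109 → 29 bp
  110–124 → 15 bp
  125–181 then 1–6 → 57 + 6 = 63 bp
Sorted largest to smallest: 66, 63, 29, 15, 8 bp.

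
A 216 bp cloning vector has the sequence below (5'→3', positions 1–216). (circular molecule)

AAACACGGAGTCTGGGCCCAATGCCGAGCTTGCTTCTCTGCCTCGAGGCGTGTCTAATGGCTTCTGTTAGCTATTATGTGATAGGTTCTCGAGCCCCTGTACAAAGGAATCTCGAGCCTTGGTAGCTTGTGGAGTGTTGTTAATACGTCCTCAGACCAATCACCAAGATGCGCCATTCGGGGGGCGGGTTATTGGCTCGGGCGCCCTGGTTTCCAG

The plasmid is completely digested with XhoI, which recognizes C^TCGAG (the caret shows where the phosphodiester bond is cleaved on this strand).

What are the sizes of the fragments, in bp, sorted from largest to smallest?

147, 46, 23 bp

XhoI sites (CTCGAG) start at positions 42, 88, 111.
XhoI cuts after the first base of each site, so after positions 42, 88, 111.
Circular molecule, 3 cuts → 3 fragments:
  43–88 → 46 bp
  89–111 → 23 bp
  112–216 then 1–42 → 105 + 42 = 147 bp
Sorted largest to smallest: 147, 46, 23 bp.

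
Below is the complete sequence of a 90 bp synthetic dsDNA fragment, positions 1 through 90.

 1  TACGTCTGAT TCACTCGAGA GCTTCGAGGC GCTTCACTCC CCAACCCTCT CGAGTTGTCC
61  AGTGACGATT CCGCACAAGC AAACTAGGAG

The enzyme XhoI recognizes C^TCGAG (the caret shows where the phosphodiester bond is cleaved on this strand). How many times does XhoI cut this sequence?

2

CTCGAG occurs starting at positions 14, 49.
XhoI cuts at 2 sites.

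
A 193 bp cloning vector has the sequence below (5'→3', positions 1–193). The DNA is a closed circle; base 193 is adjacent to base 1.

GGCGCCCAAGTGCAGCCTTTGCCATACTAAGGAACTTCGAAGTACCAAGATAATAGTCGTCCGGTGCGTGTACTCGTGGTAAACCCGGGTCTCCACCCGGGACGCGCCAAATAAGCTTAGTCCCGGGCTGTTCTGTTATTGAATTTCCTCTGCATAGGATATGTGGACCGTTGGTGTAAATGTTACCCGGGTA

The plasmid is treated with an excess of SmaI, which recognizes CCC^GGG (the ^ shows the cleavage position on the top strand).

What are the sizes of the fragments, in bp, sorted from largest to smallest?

SmaI sites (CCCGGG) start at positions 84, 96, 122, 186.
SmaI cuts after base 3 of each site, so after positions 86, 98, 124, 188.
Circular molecule, 4 cuts → 4 fragments:
  87–98 → 12 bp
  99–124 → 26 bp
  125–188 → 64 bp
  189–193 then 1–86 → 5 + 86 = 91 bp
Sorted largest to smallest: 91, 64, 26, 12 bp.

91, 64, 26, 12 bp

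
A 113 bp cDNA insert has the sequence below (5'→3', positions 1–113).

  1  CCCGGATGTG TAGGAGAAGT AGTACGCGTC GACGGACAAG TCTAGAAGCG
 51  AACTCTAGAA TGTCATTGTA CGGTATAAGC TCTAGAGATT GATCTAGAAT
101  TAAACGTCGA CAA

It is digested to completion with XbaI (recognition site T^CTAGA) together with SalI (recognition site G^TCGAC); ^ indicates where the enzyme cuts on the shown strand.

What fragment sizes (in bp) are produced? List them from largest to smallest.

XbaI sites (TCTAGA) start at positions 41, 54, 81, 93.
XbaI cuts after the first base of each site, so after positions 41, 54, 81, 93.
SalI sites (GTCGAC) start at positions 28, 106.
SalI cuts after the first base of each site, so after positions 28, 106.
Combined cut positions: 28, 41, 54, 81, 93, 106.
Linear molecule, 6 cuts → 7 fragments:
  1–28 → 28 bp
  29–41 → 13 bp
  42–54 → 13 bp
  55–81 → 27 bp
  82–93 → 12 bp
  94–106 → 13 bp
  107–113 → 7 bp
Sorted largest to smallest: 28, 27, 13, 13, 13, 12, 7 bp.

28, 27, 13, 13, 13, 12, 7 bp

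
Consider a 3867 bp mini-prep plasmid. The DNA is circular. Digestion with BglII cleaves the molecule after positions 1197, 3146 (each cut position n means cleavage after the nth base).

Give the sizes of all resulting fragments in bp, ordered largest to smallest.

Circular molecule, 2 cuts → 2 fragments:
  3146 − 1197 = 1949 bp
  wrap: 3867 − 3146 + 1197 = 1918 bp
Sorted largest to smallest: 1949, 1918 bp.

1949, 1918 bp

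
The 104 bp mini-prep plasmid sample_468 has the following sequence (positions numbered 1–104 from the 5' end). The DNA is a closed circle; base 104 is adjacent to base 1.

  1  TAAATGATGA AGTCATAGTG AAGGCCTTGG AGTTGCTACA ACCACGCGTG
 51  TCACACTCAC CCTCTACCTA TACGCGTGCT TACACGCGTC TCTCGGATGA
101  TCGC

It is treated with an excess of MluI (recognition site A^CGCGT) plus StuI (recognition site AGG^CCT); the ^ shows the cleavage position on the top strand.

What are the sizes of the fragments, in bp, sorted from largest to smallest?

44, 28, 20, 12 bp

MluI sites (ACGCGT) start at positions 44, 72, 84.
MluI cuts after the first base of each site, so after positions 44, 72, 84.
The StuI site (AGGCCT) starts at position 22.
StuI cuts after base 3 of each site, so after position 24.
Combined cut positions: 24, 44, 72, 84.
Circular molecule, 4 cuts → 4 fragments:
  25–44 → 20 bp
  45–72 → 28 bp
  73–84 → 12 bp
  85–104 then 1–24 → 20 + 24 = 44 bp
Sorted largest to smallest: 44, 28, 20, 12 bp.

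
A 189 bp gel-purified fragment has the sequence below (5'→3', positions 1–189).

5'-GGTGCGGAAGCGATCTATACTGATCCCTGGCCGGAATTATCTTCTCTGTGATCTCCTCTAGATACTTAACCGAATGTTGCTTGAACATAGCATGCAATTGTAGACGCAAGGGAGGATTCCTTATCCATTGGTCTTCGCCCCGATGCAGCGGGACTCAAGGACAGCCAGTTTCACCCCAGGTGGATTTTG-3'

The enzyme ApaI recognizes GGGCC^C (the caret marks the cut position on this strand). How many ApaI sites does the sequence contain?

No occurrence of GGGCCC is present in the sequence.
ApaI does not cut: 0 sites.

0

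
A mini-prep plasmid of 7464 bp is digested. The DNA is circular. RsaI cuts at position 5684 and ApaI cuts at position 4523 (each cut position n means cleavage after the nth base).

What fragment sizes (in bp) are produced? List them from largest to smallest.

Combined cut positions (sorted): 4523, 5684.
Circular molecule, 2 cuts → 2 fragments:
  5684 − 4523 = 1161 bp
  wrap: 7464 − 5684 + 4523 = 6303 bp
Sorted largest to smallest: 6303, 1161 bp.

6303, 1161 bp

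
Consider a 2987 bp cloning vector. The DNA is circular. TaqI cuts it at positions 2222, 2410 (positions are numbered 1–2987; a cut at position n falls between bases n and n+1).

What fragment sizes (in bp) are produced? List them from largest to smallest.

Circular molecule, 2 cuts → 2 fragments:
  2410 − 2222 = 188 bp
  wrap: 2987 − 2410 + 2222 = 2799 bp
Sorted largest to smallest: 2799, 188 bp.

2799, 188 bp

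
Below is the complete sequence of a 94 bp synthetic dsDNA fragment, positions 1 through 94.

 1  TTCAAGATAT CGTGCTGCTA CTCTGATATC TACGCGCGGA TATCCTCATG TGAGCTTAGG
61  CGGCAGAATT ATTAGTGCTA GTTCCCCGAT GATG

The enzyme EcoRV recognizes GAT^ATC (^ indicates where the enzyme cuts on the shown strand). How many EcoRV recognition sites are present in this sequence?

3

GATATC occurs starting at positions 6, 25, 39.
EcoRV cuts at 3 sites.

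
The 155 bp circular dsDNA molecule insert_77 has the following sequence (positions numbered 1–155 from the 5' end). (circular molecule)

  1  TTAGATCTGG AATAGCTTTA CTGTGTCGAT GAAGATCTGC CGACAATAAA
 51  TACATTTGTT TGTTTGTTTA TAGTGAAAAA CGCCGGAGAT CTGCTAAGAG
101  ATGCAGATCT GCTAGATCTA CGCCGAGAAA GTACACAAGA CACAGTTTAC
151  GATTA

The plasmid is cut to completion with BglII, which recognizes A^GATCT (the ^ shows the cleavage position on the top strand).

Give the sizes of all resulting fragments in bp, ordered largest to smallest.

BglII sites (AGATCT) start at positions 3, 33, 87, 105, 114.
BglII cuts after the first base of each site, so after positions 3, 33, 87, 105, 114.
Circular molecule, 5 cuts → 5 fragments:
  4–33 → 30 bp
  34–87 → 54 bp
  88–105 → 18 bp
  106–114 → 9 bp
  115–155 then 1–3 → 41 + 3 = 44 bp
Sorted largest to smallest: 54, 44, 30, 18, 9 bp.

54, 44, 30, 18, 9 bp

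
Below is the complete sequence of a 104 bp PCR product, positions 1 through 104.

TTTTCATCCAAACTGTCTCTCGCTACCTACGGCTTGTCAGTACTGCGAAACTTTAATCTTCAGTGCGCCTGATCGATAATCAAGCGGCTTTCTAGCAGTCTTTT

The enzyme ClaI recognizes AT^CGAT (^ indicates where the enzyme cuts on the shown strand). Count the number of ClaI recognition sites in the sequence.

ATCGAT occurs starting at position 72.
ClaI cuts at 1 site.

1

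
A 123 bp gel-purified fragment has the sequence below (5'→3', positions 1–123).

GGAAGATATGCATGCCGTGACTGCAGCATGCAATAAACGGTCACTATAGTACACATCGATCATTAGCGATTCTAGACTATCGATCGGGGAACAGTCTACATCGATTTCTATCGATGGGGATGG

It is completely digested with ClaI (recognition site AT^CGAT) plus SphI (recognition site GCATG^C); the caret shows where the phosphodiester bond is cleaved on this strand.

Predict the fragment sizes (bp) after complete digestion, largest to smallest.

26, 24, 21, 16, 14, 12, 10 bp

ClaI sites (ATCGAT) start at positions 55, 79, 100, 110.
ClaI cuts after base 2 of each site, so after positions 56, 80, 101, 111.
SphI sites (GCATGC) start at positions 10, 26.
SphI cuts after base 5 of each site (before the last base), so after positions 14, 30.
Combined cut positions: 14, 30, 56, 80, 101, 111.
Linear molecule, 6 cuts → 7 fragments:
  1–14 → 14 bp
  15–30 → 16 bp
  31–56 → 26 bp
  57–80 → 24 bp
  81–101 → 21 bp
  102–111 → 10 bp
  112–123 → 12 bp
Sorted largest to smallest: 26, 24, 21, 16, 14, 12, 10 bp.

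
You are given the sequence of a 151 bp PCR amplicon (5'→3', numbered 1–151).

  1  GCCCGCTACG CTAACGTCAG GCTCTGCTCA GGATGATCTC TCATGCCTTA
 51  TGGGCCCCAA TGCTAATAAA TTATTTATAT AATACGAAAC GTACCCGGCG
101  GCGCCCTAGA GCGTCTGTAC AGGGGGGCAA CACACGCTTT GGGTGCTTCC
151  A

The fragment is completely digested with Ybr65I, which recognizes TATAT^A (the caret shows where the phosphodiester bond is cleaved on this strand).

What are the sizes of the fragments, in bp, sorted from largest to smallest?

80, 71 bp

The Ybr65I site (TATATA) starts at position 76.
Ybr65I cuts after base 5 of each site (before the last base), so after position 80.
Linear molecule, 1 cut → 2 fragments:
  1–80 → 80 bp
  81–151 → 71 bp
Sorted largest to smallest: 80, 71 bp.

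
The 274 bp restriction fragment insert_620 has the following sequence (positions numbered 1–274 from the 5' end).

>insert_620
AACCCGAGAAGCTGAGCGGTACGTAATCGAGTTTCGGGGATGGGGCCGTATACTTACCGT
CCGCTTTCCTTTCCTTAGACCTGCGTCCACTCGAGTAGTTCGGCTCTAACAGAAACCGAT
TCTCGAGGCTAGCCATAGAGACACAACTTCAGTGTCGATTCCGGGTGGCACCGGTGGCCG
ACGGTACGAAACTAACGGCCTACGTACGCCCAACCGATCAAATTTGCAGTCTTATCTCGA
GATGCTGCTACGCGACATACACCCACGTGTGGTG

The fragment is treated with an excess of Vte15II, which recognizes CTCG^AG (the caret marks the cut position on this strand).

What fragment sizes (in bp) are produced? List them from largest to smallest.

Vte15II sites (CTCGAG) start at positions 90, 122, 236.
Vte15II cuts after base 4 of each site, so after positions 93, 125, 239.
Linear molecule, 3 cuts → 4 fragments:
  1–93 → 93 bp
  94–125 → 32 bp
  126–239 → 114 bp
  240–274 → 35 bp
Sorted largest to smallest: 114, 93, 35, 32 bp.

114, 93, 35, 32 bp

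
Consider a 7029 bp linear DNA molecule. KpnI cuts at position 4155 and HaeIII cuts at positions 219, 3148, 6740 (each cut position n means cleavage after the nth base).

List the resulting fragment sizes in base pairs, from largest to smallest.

Combined cut positions (sorted): 219, 3148, 4155, 6740.
Linear molecule, 4 cuts → 5 fragments:
  219 − 0 = 219 bp
  3148 − 219 = 2929 bp
  4155 − 3148 = 1007 bp
  6740 − 4155 = 2585 bp
  7029 − 6740 = 289 bp
Sorted largest to smallest: 2929, 2585, 1007, 289, 219 bp.

2929, 2585, 1007, 289, 219 bp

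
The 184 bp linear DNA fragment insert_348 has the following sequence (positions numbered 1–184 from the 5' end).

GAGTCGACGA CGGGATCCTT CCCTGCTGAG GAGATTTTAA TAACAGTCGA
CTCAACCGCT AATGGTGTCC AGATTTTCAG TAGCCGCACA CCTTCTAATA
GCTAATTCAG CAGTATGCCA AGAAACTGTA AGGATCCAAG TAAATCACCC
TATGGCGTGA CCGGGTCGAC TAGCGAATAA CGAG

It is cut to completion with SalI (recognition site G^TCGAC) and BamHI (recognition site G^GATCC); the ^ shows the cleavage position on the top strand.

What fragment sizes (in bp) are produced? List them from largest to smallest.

SalI sites (GTCGAC) start at positions 3, 46, 165.
SalI cuts after the first base of each site, so after positions 3, 46, 165.
BamHI sites (GGATCC) start at positions 13, 132.
BamHI cuts after the first base of each site, so after positions 13, 132.
Combined cut positions: 3, 13, 46, 132, 165.
Linear molecule, 5 cuts → 6 fragments:
  1–3 → 3 bp
  4–13 → 10 bp
  14–46 → 33 bp
  47–132 → 86 bp
  133–165 → 33 bp
  166–184 → 19 bp
Sorted largest to smallest: 86, 33, 33, 19, 10, 3 bp.

86, 33, 33, 19, 10, 3 bp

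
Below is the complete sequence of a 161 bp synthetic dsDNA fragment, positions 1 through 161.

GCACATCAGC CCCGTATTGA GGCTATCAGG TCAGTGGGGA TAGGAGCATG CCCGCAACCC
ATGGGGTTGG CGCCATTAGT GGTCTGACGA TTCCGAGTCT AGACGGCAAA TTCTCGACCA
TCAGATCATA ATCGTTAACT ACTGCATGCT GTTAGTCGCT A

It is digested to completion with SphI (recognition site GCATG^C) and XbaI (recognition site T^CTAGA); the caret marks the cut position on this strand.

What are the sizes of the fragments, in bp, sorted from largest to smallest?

50, 50, 48, 13 bp

SphI sites (GCATGC) start at positions 46, 144.
SphI cuts after base 5 of each site (before the last base), so after positions 50, 148.
The XbaI site (TCTAGA) starts at position 98.
XbaI cuts after the first base of each site, so after position 98.
Combined cut positions: 50, 98, 148.
Linear molecule, 3 cuts → 4 fragments:
  1–50 → 50 bp
  51–98 → 48 bp
  99–148 → 50 bp
  149–161 → 13 bp
Sorted largest to smallest: 50, 50, 48, 13 bp.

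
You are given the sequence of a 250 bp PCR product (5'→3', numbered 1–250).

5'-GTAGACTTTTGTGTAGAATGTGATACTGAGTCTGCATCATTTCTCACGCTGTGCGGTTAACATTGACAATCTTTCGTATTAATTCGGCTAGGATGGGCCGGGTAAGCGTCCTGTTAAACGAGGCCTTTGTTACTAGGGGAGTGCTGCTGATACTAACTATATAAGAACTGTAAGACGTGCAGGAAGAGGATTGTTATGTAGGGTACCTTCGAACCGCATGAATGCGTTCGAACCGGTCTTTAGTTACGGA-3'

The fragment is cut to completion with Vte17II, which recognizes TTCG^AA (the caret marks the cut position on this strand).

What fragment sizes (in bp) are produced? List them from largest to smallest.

Vte17II sites (TTCGAA) start at positions 208, 227.
Vte17II cuts after base 4 of each site, so after positions 211, 230.
Linear molecule, 2 cuts → 3 fragments:
  1–211 → 211 bp
  212–230 → 19 bp
  231–250 → 20 bp
Sorted largest to smallest: 211, 20, 19 bp.

211, 20, 19 bp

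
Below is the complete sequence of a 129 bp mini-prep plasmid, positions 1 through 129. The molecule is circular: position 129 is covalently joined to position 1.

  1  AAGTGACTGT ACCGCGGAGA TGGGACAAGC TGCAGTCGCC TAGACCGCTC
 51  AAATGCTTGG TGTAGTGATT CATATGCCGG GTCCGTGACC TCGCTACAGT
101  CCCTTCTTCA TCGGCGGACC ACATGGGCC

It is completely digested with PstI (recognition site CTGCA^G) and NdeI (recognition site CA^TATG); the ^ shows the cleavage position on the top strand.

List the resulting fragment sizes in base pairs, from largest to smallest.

The PstI site (CTGCAG) starts at position 30.
PstI cuts after base 5 of each site (before the last base), so after position 34.
The NdeI site (CATATG) starts at position 71.
NdeI cuts after base 2 of each site, so after position 72.
Combined cut positions: 34, 72.
Circular molecule, 2 cuts → 2 fragments:
  35–72 → 38 bp
  73–129 then 1–34 → 57 + 34 = 91 bp
Sorted largest to smallest: 91, 38 bp.

91, 38 bp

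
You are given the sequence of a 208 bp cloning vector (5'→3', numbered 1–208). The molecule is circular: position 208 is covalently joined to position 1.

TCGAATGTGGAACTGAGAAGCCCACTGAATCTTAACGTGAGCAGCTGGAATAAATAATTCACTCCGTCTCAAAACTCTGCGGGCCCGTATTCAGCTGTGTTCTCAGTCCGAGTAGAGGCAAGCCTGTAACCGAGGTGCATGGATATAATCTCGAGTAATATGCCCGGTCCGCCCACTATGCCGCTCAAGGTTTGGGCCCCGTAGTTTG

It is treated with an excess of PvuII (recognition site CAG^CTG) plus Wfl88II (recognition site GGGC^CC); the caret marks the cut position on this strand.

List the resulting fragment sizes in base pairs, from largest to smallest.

PvuII sites (CAGCTG) start at positions 42, 92.
PvuII cuts after base 3 of each site, so after positions 44, 94.
Wfl88II sites (GGGCCC) start at positions 81, 194.
Wfl88II cuts after base 4 of each site, so after positions 84, 197.
Combined cut positions: 44, 84, 94, 197.
Circular molecule, 4 cuts → 4 fragments:
  45–84 → 40 bp
  85–94 → 10 bp
  95–197 → 103 bp
  198–208 then 1–44 → 11 + 44 = 55 bp
Sorted largest to smallest: 103, 55, 40, 10 bp.

103, 55, 40, 10 bp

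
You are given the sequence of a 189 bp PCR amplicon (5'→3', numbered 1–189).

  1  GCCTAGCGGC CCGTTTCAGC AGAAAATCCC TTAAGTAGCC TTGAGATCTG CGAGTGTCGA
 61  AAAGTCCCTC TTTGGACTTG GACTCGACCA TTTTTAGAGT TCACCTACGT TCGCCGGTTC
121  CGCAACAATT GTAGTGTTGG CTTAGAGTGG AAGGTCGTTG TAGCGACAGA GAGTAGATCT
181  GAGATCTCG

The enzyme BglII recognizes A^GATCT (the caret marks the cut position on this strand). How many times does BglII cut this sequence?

AGATCT occurs starting at positions 44, 175, 182.
BglII cuts at 3 sites.

3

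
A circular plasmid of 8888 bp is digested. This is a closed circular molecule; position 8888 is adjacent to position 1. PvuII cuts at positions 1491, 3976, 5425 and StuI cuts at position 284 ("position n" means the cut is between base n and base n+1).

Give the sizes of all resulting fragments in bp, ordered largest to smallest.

Combined cut positions (sorted): 284, 1491, 3976, 5425.
Circular molecule, 4 cuts → 4 fragments:
  1491 − 284 = 1207 bp
  3976 − 1491 = 2485 bp
  5425 − 3976 = 1449 bp
  wrap: 8888 − 5425 + 284 = 3747 bp
Sorted largest to smallest: 3747, 2485, 1449, 1207 bp.

3747, 2485, 1449, 1207 bp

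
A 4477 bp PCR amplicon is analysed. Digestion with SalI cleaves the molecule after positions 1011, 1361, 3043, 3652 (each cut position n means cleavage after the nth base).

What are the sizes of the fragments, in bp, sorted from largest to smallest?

1682, 1011, 825, 609, 350 bp

Linear molecule, 4 cuts → 5 fragments:
  1011 − 0 = 1011 bp
  1361 − 1011 = 350 bp
  3043 − 1361 = 1682 bp
  3652 − 3043 = 609 bp
  4477 − 3652 = 825 bp
Sorted largest to smallest: 1682, 1011, 825, 609, 350 bp.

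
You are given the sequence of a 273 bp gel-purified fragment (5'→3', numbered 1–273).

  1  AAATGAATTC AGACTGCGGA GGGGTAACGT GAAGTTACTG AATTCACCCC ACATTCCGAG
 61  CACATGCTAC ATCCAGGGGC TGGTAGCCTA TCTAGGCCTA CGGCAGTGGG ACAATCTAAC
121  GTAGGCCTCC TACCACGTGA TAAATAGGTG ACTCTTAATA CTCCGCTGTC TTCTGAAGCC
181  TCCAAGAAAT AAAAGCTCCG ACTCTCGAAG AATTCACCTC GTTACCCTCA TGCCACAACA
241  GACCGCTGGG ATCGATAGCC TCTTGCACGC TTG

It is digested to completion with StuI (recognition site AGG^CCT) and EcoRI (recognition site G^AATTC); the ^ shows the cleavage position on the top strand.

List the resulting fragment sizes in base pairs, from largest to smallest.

85, 63, 56, 35, 29, 5 bp

StuI sites (AGGCCT) start at positions 94, 123.
StuI cuts after base 3 of each site, so after positions 96, 125.
EcoRI sites (GAATTC) start at positions 5, 40, 210.
EcoRI cuts after the first base of each site, so after positions 5, 40, 210.
Combined cut positions: 5, 40, 96, 125, 210.
Linear molecule, 5 cuts → 6 fragments:
  1–5 → 5 bp
  6–40 → 35 bp
  41–96 → 56 bp
  97–125 → 29 bp
  126–210 → 85 bp
  211–273 → 63 bp
Sorted largest to smallest: 85, 63, 56, 35, 29, 5 bp.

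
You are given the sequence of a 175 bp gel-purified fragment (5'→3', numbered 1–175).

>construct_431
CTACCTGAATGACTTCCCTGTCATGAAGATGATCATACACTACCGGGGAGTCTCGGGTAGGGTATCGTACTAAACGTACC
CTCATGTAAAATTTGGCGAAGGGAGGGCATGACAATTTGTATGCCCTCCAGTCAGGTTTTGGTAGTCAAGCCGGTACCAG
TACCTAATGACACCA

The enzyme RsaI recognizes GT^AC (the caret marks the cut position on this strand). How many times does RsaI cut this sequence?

4

GTAC occurs starting at positions 67, 76, 154, 160.
RsaI cuts at 4 sites.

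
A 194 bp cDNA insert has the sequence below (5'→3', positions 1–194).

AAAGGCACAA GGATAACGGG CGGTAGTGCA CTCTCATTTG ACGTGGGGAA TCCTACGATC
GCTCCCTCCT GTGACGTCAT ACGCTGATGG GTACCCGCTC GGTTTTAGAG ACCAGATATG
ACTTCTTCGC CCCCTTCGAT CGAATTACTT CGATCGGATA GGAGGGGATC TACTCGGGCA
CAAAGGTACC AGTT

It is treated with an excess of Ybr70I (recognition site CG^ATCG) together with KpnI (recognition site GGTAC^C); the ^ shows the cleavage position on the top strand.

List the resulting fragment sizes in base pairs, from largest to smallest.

Ybr70I sites (CGATCG) start at positions 56, 137, 151.
Ybr70I cuts after base 2 of each site, so after positions 57, 138, 152.
KpnI sites (GGTACC) start at positions 90, 185.
KpnI cuts after base 5 of each site (before the last base), so after positions 94, 189.
Combined cut positions: 57, 94, 138, 152, 189.
Linear molecule, 5 cuts → 6 fragments:
  1–57 → 57 bp
  58–94 → 37 bp
  95–138 → 44 bp
  139–152 → 14 bp
  153–189 → 37 bp
  190–194 → 5 bp
Sorted largest to smallest: 57, 44, 37, 37, 14, 5 bp.

57, 44, 37, 37, 14, 5 bp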